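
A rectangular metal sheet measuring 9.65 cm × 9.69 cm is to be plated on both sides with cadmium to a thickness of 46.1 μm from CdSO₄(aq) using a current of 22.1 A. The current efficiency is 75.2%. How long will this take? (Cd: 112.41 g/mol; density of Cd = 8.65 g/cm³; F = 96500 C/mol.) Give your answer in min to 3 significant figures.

12.8 min

Plated area = 2 × 9.65 × 9.69 = 187.0 cm²
Volume = 187.0 × 46.1×10⁻⁴ cm = 0.8621 cm³
m(Cd) = 0.8621 × 8.65 = 7.457 g
n(Cd) = 7.457 / 112.41 = 0.06634 mol; n(e⁻) = 2 × 0.06634 = 0.1327 mol
Q = 0.1327 × 96500 / 0.752 = 17030 C
t = 17030 / 22.1 = 770.6 s = 12.8 min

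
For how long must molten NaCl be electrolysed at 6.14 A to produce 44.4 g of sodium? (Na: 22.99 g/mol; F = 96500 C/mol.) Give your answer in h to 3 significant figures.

8.43 h

n(Na) = 44.4 / 22.99 = 1.931 mol
Na⁺ + e⁻ → Na, so n(e⁻) = 1.931 mol
Q = 1.931 × 96500 = 1.863×10^5 C
t = Q / I = 1.863×10^5 / 6.14 = 30340 s = 8.43 h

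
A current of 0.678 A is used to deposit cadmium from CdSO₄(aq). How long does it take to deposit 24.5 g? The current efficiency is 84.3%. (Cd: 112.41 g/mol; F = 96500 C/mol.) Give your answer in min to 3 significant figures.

1230 min

n(Cd) = 24.5 / 112.41 = 0.2180 mol
Cd²⁺ + 2e⁻ → Cd, so n(e⁻) = 2 × 0.2180 = 0.4360 mol
Q = 0.4360 × 96500 / 0.843 = 49910 C
t = Q / I = 49910 / 0.678 = 73610 s = 1230 min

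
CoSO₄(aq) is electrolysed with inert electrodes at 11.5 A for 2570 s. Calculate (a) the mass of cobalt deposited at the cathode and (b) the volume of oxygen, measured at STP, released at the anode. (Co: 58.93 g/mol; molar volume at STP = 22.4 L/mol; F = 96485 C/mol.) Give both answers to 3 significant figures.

9.03 g Co; 1.72 L O₂

Q = 11.5 × 2570 = 29560 C; n(e⁻) = 29560 / 96485 = 0.3064 mol
Cathode: Co²⁺ + 2e⁻ → Co → n(Co) = 0.3064/2 = 0.1532 mol → 9.03 g
Anode: 2H₂O → O₂ + 4H⁺ + 4e⁻ → n(O₂) = 0.3064/4 = 0.07660 mol → 1.72 L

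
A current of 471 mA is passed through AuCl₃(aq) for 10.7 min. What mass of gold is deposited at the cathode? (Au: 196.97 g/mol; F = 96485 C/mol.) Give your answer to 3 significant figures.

0.206 g

Q = 0.471 A × 642 s = 302.4 C
n(e⁻) = 302.4 / 96485 = 0.003134 mol
Au³⁺ + 3e⁻ → Au, so n(Au) = 0.003134 / 3 = 0.001045 mol
m = 0.001045 × 196.97 = 0.206 g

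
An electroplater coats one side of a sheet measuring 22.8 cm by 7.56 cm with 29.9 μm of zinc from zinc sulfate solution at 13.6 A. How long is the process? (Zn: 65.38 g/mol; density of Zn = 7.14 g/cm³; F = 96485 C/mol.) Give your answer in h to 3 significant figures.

0.222 h

Plated area = 22.8 × 7.56 = 172.4 cm²
Volume = 172.4 × 29.9×10⁻⁴ cm = 0.5155 cm³
m(Zn) = 0.5155 × 7.14 = 3.681 g
n(Zn) = 3.681 / 65.38 = 0.05630 mol; n(e⁻) = 2 × 0.05630 = 0.1126 mol
Q = 0.1126 × 96485 = 10860 C
t = 10860 / 13.6 = 798.5 s = 0.222 h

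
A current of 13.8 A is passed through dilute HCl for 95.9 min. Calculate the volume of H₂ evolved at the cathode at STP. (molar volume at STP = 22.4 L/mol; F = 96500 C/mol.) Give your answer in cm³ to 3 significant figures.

9220 cm³

Q = 13.8 A × 5754 s = 79410 C
Moles of electrons = 79410 / 96500 = 0.8229 mol
2H⁺ + 2e⁻ → H₂, so n(H₂) = 0.8229 / 2 = 0.4115 mol
V = 0.4115 × 22.4 = 9.218 L
= 9220 cm³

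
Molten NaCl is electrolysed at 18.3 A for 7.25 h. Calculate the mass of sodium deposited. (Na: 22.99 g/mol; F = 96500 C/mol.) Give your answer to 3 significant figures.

114 g

Q = 18.3 A × 26100 s = 4.776×10^5 C
Moles of electrons = 4.776×10^5 / 96500 = 4.949 mol
Na⁺ + e⁻ → Na, so n(Na) = 4.949 mol
m = 4.949 × 22.99 = 114 g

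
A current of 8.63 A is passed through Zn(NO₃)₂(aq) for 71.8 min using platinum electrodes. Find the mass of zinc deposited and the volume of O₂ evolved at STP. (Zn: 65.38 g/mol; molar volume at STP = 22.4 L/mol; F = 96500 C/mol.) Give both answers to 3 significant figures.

12.6 g Zn; 2.16 L O₂

Q = 8.63 × 4308 = 37180 C; n(e⁻) = 37180 / 96500 = 0.3853 mol
Cathode: Zn²⁺ + 2e⁻ → Zn → n(Zn) = 0.3853/2 = 0.1927 mol → 12.6 g
Anode: 2H₂O → O₂ + 4H⁺ + 4e⁻ → n(O₂) = 0.3853/4 = 0.09633 mol → 2.16 L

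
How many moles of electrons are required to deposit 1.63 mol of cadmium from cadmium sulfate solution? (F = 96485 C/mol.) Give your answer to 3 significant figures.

Cd²⁺ + 2e⁻ → Cd, so n(e⁻) = 2 × 1.63 = 3.260 mol

3.26 mol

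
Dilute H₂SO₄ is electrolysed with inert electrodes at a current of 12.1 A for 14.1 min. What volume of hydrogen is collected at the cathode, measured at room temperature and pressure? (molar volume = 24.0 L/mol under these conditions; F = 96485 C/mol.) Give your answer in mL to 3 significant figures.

Q = 12.1 A × 846 s = 10240 C
Moles of electrons = 10240 / 96485 = 0.1061 mol
2H⁺ + 2e⁻ → H₂, so n(H₂) = 0.1061 / 2 = 0.05305 mol
V = 0.05305 × 24.0 = 1.273 L
= 1270 mL

1270 mL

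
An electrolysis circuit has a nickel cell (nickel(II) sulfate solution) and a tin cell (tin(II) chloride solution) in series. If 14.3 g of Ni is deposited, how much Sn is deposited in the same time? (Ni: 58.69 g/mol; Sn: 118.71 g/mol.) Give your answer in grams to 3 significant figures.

28.9 g

n(Ni) = 14.3 / 58.69 = 0.2437 mol
Ni²⁺ + 2e⁻ → Ni, so n(e⁻) = 2 × 0.2437 = 0.4874 mol
Since the cells are in series, n(e⁻) in the Sn cell is also 0.4874 mol.
Sn²⁺ + 2e⁻ → Sn, so n(Sn) = 0.4874 / 2 = 0.2437 mol
m(Sn) = 0.2437 × 118.71 = 28.9 g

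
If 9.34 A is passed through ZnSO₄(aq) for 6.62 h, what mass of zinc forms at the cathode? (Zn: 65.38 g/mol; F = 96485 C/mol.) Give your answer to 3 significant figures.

Q = 9.34 A × 23832 s = 2.226×10^5 C
n(e⁻) = Q/F = 2.226×10^5/96485 = 2.307 mol
Zn²⁺ + 2e⁻ → Zn, so n(Zn) = 2.307 / 2 = 1.154 mol
m = 1.154 × 65.38 = 75.4 g

75.4 g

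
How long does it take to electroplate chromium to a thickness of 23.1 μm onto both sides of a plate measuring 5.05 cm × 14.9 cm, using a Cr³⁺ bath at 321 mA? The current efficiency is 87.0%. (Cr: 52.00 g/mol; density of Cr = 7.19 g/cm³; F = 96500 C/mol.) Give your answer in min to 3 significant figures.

830 min

Plated area = 2 × 5.05 × 14.9 = 150.5 cm²
Volume = 150.5 × 23.1×10⁻⁴ cm = 0.3477 cm³
m(Cr) = 0.3477 × 7.19 = 2.500 g
n(Cr) = 2.500 / 52.00 = 0.04808 mol; n(e⁻) = 3 × 0.04808 = 0.1442 mol
Q = 0.1442 × 96500 / 0.870 = 15990 C
t = 15990 / 0.321 = 49810 s = 830 min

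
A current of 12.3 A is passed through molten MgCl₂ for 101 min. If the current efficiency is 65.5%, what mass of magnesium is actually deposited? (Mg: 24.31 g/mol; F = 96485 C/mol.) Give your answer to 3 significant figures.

6.15 g

Q = 12.3 × 6060 = 74540 C
n(e⁻) = 74540 / 96485 = 0.7726 mol
Mg²⁺ + 2e⁻ → Mg, so theoretical m(Mg) = 0.3863 × 24.31 = 9.391 g
Actual mass = 65.5% × 9.391 = 6.15 g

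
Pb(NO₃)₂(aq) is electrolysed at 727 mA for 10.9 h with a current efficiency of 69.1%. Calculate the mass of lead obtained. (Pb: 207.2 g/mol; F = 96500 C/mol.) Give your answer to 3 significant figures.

21.2 g

Q = 0.727 × 39240 = 28530 C
n(e⁻) = 28530 / 96500 = 0.2956 mol
Pb²⁺ + 2e⁻ → Pb, so theoretical m(Pb) = 0.1478 × 207.2 = 30.62 g
Actual mass = 69.1% × 30.62 = 21.2 g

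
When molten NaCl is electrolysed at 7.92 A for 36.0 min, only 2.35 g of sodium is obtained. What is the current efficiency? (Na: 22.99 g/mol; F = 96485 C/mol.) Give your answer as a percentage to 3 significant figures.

57.7%

Q = 7.92 × 2160 = 17110 C
n(e⁻) = 17110 / 96485 = 0.1773 mol
Na⁺ + e⁻ → Na, so theoretical n(Na) = 0.1773 mol → 4.076 g
Efficiency = 2.35 / 4.076 = 0.5765 = 57.7%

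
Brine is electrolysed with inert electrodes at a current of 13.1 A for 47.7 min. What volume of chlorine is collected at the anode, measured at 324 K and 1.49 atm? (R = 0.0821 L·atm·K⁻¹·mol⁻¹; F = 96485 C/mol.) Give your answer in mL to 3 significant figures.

Q = 13.1 A × 2862 s = 37490 C
n(e⁻) = Q/F = 37490/96485 = 0.3886 mol
2Cl⁻ → Cl₂ + 2e⁻, so n(Cl₂) = 0.3886 / 2 = 0.1943 mol
V = nRT/P = 0.1943 × 0.0821 × 324 / 1.49 = 3.469 L
= 3470 mL

3470 mL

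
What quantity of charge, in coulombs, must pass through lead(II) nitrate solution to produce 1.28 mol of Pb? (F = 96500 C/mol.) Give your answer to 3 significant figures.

2.47×10^5 C

Pb²⁺ + 2e⁻ → Pb, so n(e⁻) = 2 × 1.28 = 2.560 mol
Q = 2.560 × 96500 = 2.470×10^5 C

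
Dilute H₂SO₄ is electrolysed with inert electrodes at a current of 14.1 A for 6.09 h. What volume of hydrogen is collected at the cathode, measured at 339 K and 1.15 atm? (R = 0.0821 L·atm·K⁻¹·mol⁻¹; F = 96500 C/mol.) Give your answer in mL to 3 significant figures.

38800 mL

Q = It = 14.1 × 21924 = 3.091×10^5 C
n(e⁻) = 3.091×10^5 / 96500 = 3.203 mol
2H⁺ + 2e⁻ → H₂, so n(H₂) = 3.203 / 2 = 1.602 mol
V = nRT/P = 1.602 × 0.0821 × 339 / 1.15 = 38.77 L
= 38800 mL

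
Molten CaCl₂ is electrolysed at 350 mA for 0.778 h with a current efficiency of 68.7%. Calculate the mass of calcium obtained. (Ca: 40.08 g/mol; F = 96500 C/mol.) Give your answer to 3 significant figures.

0.140 g

Q = 0.350 × 2800.8 = 980.3 C
n(e⁻) = 980.3 / 96500 = 0.01016 mol
Ca²⁺ + 2e⁻ → Ca, so theoretical m(Ca) = 0.005080 × 40.08 = 0.2036 g
Actual mass = 68.7% × 0.2036 = 0.140 g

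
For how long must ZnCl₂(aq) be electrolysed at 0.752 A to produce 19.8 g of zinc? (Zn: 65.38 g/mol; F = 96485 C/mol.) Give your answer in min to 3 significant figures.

1300 min

n(Zn) = 19.8 / 65.38 = 0.3028 mol
Zn²⁺ + 2e⁻ → Zn, so n(e⁻) = 2 × 0.3028 = 0.6056 mol
Q = 0.6056 × 96485 = 58430 C
t = Q / I = 58430 / 0.752 = 77700 s = 1300 min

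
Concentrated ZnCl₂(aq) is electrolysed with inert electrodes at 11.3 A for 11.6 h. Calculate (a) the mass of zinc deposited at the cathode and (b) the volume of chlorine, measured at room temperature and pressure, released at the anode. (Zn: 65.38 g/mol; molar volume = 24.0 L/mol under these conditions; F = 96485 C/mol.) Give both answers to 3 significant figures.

Q = 11.3 × 41760 = 4.719×10^5 C; n(e⁻) = 4.719×10^5 / 96485 = 4.891 mol
Cathode: Zn²⁺ + 2e⁻ → Zn → n(Zn) = 4.891/2 = 2.446 mol → 160 g
Anode: 2Cl⁻ → Cl₂ + 2e⁻ → n(Cl₂) = 4.891/2 = 2.446 mol → 58.7 L

160 g Zn; 58.7 L Cl₂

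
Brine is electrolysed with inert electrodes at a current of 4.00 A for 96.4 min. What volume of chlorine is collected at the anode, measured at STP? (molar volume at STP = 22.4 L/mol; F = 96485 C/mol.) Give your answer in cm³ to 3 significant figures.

Q = It = 4.00 × 5784 = 23140 C
n(e⁻) = Q/F = 23140/96485 = 0.2398 mol
2Cl⁻ → Cl₂ + 2e⁻, so n(Cl₂) = 0.2398 / 2 = 0.1199 mol
V = 0.1199 × 22.4 = 2.686 L
= 2690 cm³

2690 cm³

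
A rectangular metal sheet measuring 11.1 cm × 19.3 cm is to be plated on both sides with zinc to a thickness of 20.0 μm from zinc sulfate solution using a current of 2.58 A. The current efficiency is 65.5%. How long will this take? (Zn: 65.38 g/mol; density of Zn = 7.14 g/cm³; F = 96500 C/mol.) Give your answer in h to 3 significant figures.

Plated area = 2 × 11.1 × 19.3 = 428.5 cm²
Volume = 428.5 × 20.0×10⁻⁴ cm = 0.8570 cm³
m(Zn) = 0.8570 × 7.14 = 6.119 g
n(Zn) = 6.119 / 65.38 = 0.09359 mol; n(e⁻) = 2 × 0.09359 = 0.1872 mol
Q = 0.1872 × 96500 / 0.655 = 27580 C
t = 27580 / 2.58 = 10690 s = 2.97 h

2.97 h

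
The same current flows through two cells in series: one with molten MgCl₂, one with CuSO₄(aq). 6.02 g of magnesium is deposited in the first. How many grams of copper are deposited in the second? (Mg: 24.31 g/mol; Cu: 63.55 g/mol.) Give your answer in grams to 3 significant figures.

15.7 g

n(Mg) = 6.02 / 24.31 = 0.2476 mol
Mg²⁺ + 2e⁻ → Mg, so n(e⁻) = 2 × 0.2476 = 0.4952 mol
In series, the same 0.4952 mol of electrons flows through the second cell.
Cu²⁺ + 2e⁻ → Cu, so n(Cu) = 0.4952 / 2 = 0.2476 mol
m(Cu) = 0.2476 × 63.55 = 15.7 g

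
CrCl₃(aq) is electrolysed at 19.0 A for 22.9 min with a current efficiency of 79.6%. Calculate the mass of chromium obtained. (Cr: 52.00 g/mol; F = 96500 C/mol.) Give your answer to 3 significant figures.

Q = 19.0 × 1374 = 26110 C
n(e⁻) = 26110 / 96500 = 0.2706 mol
Cr³⁺ + 3e⁻ → Cr, so theoretical m(Cr) = 0.09020 × 52.00 = 4.690 g
Actual mass = 79.6% × 4.690 = 3.73 g

3.73 g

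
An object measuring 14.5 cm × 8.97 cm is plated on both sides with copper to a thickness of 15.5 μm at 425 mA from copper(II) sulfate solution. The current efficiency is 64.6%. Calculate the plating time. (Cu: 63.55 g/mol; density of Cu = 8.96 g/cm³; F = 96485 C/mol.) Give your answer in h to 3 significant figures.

Plated area = 2 × 14.5 × 8.97 = 260.1 cm²
Volume = 260.1 × 15.5×10⁻⁴ cm = 0.4032 cm³
m(Cu) = 0.4032 × 8.96 = 3.613 g
n(Cu) = 3.613 / 63.55 = 0.05685 mol; n(e⁻) = 2 × 0.05685 = 0.1137 mol
Q = 0.1137 × 96485 / 0.646 = 16980 C
t = 16980 / 0.425 = 39950 s = 11.1 h

11.1 h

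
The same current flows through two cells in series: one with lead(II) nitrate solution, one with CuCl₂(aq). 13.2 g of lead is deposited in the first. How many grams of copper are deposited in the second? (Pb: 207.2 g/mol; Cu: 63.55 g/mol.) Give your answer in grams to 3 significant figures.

n(Pb) = 13.2 / 207.2 = 0.06371 mol
Pb²⁺ + 2e⁻ → Pb, so n(e⁻) = 2 × 0.06371 = 0.1274 mol
Same current for the same time ⇒ same n(e⁻) = 0.1274 mol in both cells.
Cu²⁺ + 2e⁻ → Cu, so n(Cu) = 0.1274 / 2 = 0.06370 mol
m(Cu) = 0.06370 × 63.55 = 4.05 g

4.05 g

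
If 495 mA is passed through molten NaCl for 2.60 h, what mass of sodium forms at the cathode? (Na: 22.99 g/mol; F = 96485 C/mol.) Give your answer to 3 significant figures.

Q = 0.495 A × 9360 s = 4633 C
n(e⁻) = 4633 / 96485 = 0.04802 mol
Na⁺ + e⁻ → Na, so n(Na) = 0.04802 mol
m = 0.04802 × 22.99 = 1.10 g

1.10 g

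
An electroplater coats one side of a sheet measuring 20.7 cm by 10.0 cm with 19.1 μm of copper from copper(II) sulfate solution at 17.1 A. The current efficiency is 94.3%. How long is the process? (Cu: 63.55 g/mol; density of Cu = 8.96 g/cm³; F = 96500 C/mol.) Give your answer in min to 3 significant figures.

Plated area = 20.7 × 10.0 = 207.0 cm²
Volume = 207.0 × 19.1×10⁻⁴ cm = 0.3954 cm³
m(Cu) = 0.3954 × 8.96 = 3.543 g
n(Cu) = 3.543 / 63.55 = 0.05575 mol; n(e⁻) = 2 × 0.05575 = 0.1115 mol
Q = 0.1115 × 96500 / 0.943 = 11410 C
t = 11410 / 17.1 = 667.3 s = 11.1 min

11.1 min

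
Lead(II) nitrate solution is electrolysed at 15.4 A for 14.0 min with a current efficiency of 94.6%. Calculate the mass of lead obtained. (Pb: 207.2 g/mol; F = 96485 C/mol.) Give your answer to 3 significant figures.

13.1 g

Q = 15.4 × 840 = 12940 C
n(e⁻) = 12940 / 96485 = 0.1341 mol
Pb²⁺ + 2e⁻ → Pb, so theoretical m(Pb) = 0.06705 × 207.2 = 13.89 g
Actual mass = 94.6% × 13.89 = 13.1 g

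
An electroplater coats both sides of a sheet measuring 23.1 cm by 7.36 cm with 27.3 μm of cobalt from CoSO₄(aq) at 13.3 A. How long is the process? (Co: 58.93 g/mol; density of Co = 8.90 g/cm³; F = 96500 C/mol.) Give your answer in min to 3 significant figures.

Plated area = 2 × 23.1 × 7.36 = 340.0 cm²
Volume = 340.0 × 27.3×10⁻⁴ cm = 0.9282 cm³
m(Co) = 0.9282 × 8.90 = 8.261 g
n(Co) = 8.261 / 58.93 = 0.1402 mol; n(e⁻) = 2 × 0.1402 = 0.2804 mol
Q = 0.2804 × 96500 = 27060 C
t = 27060 / 13.3 = 2035 s = 33.9 min

33.9 min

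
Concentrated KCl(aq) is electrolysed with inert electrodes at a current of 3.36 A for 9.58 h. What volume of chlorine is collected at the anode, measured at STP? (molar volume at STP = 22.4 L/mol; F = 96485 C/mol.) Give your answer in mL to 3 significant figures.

Q = 3.36 A × 34488 s = 1.159×10^5 C
n(e⁻) = 1.159×10^5 / 96485 = 1.201 mol
2Cl⁻ → Cl₂ + 2e⁻, so n(Cl₂) = 1.201 / 2 = 0.6005 mol
V = 0.6005 × 22.4 = 13.45 L
= 13500 mL

13500 mL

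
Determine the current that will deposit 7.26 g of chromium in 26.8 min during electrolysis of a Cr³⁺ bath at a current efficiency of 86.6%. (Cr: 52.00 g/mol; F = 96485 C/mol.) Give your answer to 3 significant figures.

29.0 A

n(Cr) = 7.26 / 52.00 = 0.1396 mol
Cr³⁺ + 3e⁻ → Cr, so n(e⁻) = 3 × 0.1396 = 0.4188 mol
Q = 0.4188 × 96485 / 0.866 = 46660 C
I = Q / t = 46660 / 1608 s = 29.0 A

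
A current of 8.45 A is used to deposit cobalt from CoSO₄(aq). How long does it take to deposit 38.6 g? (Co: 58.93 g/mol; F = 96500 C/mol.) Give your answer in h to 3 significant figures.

4.16 h

n(Co) = 38.6 / 58.93 = 0.6550 mol
Co²⁺ + 2e⁻ → Co, so n(e⁻) = 2 × 0.6550 = 1.310 mol
Q = 1.310 × 96500 = 1.264×10^5 C
t = Q / I = 1.264×10^5 / 8.45 = 14960 s = 4.16 h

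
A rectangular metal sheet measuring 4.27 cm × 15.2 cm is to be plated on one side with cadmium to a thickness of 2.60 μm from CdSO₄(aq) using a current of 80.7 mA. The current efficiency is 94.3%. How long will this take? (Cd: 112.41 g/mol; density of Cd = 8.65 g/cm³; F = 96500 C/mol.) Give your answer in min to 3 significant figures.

54.9 min

Plated area = 4.27 × 15.2 = 64.90 cm²
Volume = 64.90 × 2.60×10⁻⁴ cm = 0.01687 cm³
m(Cd) = 0.01687 × 8.65 = 0.1459 g
n(Cd) = 0.1459 / 112.41 = 0.001298 mol; n(e⁻) = 2 × 0.001298 = 0.002596 mol
Q = 0.002596 × 96500 / 0.943 = 265.7 C
t = 265.7 / 0.0807 = 3292 s = 54.9 min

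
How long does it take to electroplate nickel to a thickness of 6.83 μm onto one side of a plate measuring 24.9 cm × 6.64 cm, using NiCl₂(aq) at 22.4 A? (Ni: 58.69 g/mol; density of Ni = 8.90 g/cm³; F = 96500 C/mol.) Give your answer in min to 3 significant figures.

Plated area = 24.9 × 6.64 = 165.3 cm²
Volume = 165.3 × 6.83×10⁻⁴ cm = 0.1129 cm³
m(Ni) = 0.1129 × 8.90 = 1.005 g
n(Ni) = 1.005 / 58.69 = 0.01712 mol; n(e⁻) = 2 × 0.01712 = 0.03424 mol
Q = 0.03424 × 96500 = 3304 C
t = 3304 / 22.4 = 147.5 s = 2.46 min

2.46 min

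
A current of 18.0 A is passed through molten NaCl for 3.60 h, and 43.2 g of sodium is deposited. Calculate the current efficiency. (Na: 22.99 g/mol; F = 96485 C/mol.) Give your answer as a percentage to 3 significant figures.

Q = 18.0 × 12960 = 2.333×10^5 C
n(e⁻) = 2.333×10^5 / 96485 = 2.418 mol
Na⁺ + e⁻ → Na, so theoretical n(Na) = 2.418 mol → 55.59 g
Efficiency = 43.2 / 55.59 = 0.7771 = 77.7%

77.7%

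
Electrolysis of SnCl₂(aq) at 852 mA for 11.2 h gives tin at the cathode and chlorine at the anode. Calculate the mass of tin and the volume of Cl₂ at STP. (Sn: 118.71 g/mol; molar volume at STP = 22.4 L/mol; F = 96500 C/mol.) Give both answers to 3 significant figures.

Q = 0.852 × 40320 = 34350 C; n(e⁻) = 34350 / 96500 = 0.3560 mol
Cathode: Sn²⁺ + 2e⁻ → Sn → n(Sn) = 0.3560/2 = 0.1780 mol → 21.1 g
Anode: 2Cl⁻ → Cl₂ + 2e⁻ → n(Cl₂) = 0.3560/2 = 0.1780 mol → 3.99 L

21.1 g Sn; 3.99 L Cl₂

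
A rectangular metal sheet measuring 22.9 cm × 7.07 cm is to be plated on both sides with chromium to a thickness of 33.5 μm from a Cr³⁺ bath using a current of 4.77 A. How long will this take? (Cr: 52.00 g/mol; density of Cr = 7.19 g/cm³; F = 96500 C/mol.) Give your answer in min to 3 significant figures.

152 min

Plated area = 2 × 22.9 × 7.07 = 323.8 cm²
Volume = 323.8 × 33.5×10⁻⁴ cm = 1.085 cm³
m(Cr) = 1.085 × 7.19 = 7.801 g
n(Cr) = 7.801 / 52.00 = 0.1500 mol; n(e⁻) = 3 × 0.1500 = 0.4500 mol
Q = 0.4500 × 96500 = 43430 C
t = 43430 / 4.77 = 9105 s = 152 min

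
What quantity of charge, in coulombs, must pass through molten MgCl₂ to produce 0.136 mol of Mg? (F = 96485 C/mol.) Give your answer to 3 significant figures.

Mg²⁺ + 2e⁻ → Mg, so n(e⁻) = 2 × 0.136 = 0.2720 mol
Q = 0.2720 × 96485 = 26240 C

26200 C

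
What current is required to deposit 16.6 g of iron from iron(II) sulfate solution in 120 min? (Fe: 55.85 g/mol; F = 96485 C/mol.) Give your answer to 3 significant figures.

7.97 A

n(Fe) = 16.6 / 55.85 = 0.2972 mol
Fe²⁺ + 2e⁻ → Fe, so n(e⁻) = 2 × 0.2972 = 0.5944 mol
Q = 0.5944 × 96485 = 57350 C
I = Q / t = 57350 / 7200 s = 7.97 A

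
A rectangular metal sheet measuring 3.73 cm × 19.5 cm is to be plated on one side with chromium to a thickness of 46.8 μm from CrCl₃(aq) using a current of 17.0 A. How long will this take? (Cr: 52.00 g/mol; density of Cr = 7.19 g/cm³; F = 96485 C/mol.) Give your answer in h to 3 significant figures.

0.223 h

Plated area = 3.73 × 19.5 = 72.74 cm²
Volume = 72.74 × 46.8×10⁻⁴ cm = 0.3404 cm³
m(Cr) = 0.3404 × 7.19 = 2.447 g
n(Cr) = 2.447 / 52.00 = 0.04706 mol; n(e⁻) = 3 × 0.04706 = 0.1412 mol
Q = 0.1412 × 96485 = 13620 C
t = 13620 / 17.0 = 801.2 s = 0.223 h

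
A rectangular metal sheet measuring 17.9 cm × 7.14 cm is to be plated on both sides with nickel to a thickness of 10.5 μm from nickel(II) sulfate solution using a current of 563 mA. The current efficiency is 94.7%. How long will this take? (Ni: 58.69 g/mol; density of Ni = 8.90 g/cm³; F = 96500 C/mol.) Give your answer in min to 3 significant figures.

Plated area = 2 × 17.9 × 7.14 = 255.6 cm²
Volume = 255.6 × 10.5×10⁻⁴ cm = 0.2684 cm³
m(Ni) = 0.2684 × 8.90 = 2.389 g
n(Ni) = 2.389 / 58.69 = 0.04071 mol; n(e⁻) = 2 × 0.04071 = 0.08142 mol
Q = 0.08142 × 96500 / 0.947 = 8297 C
t = 8297 / 0.563 = 14740 s = 246 min

246 min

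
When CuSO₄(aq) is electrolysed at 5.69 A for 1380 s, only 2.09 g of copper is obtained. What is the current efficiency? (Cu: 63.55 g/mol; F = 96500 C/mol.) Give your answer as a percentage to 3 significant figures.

80.8%

Q = 5.69 × 1380 = 7852 C
n(e⁻) = 7852 / 96500 = 0.08137 mol
Cu²⁺ + 2e⁻ → Cu, so theoretical n(Cu) = 0.04069 mol → 2.586 g
Efficiency = 2.09 / 2.586 = 0.8082 = 80.8%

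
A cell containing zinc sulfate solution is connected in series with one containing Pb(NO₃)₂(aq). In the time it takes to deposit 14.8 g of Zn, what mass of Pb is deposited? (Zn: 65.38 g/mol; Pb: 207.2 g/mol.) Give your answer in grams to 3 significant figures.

n(Zn) = 14.8 / 65.38 = 0.2264 mol
Zn²⁺ + 2e⁻ → Zn, so n(e⁻) = 2 × 0.2264 = 0.4528 mol
In series, the same 0.4528 mol of electrons flows through the second cell.
Pb²⁺ + 2e⁻ → Pb, so n(Pb) = 0.4528 / 2 = 0.2264 mol
m(Pb) = 0.2264 × 207.2 = 46.9 g

46.9 g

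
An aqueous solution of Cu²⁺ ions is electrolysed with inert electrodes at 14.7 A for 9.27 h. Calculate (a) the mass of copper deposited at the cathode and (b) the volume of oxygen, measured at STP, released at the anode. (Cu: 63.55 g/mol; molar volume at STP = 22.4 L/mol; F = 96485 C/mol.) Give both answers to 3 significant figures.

Q = 14.7 × 33372 = 4.906×10^5 C; n(e⁻) = 4.906×10^5 / 96485 = 5.085 mol
Cathode: Cu²⁺ + 2e⁻ → Cu → n(Cu) = 5.085/2 = 2.543 mol → 162 g
Anode: 2H₂O → O₂ + 4H⁺ + 4e⁻ → n(O₂) = 5.085/4 = 1.271 mol → 28.5 L

162 g Cu; 28.5 L O₂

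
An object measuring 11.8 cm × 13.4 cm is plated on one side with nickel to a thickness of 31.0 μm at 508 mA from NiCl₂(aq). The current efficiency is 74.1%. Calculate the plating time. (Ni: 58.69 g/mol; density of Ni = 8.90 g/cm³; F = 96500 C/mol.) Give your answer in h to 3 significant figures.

10.6 h

Plated area = 11.8 × 13.4 = 158.1 cm²
Volume = 158.1 × 31.0×10⁻⁴ cm = 0.4901 cm³
m(Ni) = 0.4901 × 8.90 = 4.362 g
n(Ni) = 4.362 / 58.69 = 0.07432 mol; n(e⁻) = 2 × 0.07432 = 0.1486 mol
Q = 0.1486 × 96500 / 0.741 = 19350 C
t = 19350 / 0.508 = 38090 s = 10.6 h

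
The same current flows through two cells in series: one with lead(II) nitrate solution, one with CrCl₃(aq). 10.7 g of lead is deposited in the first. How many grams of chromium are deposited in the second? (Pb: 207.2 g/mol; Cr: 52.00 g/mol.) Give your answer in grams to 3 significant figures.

1.79 g

n(Pb) = 10.7 / 207.2 = 0.05164 mol
Pb²⁺ + 2e⁻ → Pb, so n(e⁻) = 2 × 0.05164 = 0.1033 mol
Same current for the same time ⇒ same n(e⁻) = 0.1033 mol in both cells.
Cr³⁺ + 3e⁻ → Cr, so n(Cr) = 0.1033 / 3 = 0.03443 mol
m(Cr) = 0.03443 × 52.00 = 1.79 g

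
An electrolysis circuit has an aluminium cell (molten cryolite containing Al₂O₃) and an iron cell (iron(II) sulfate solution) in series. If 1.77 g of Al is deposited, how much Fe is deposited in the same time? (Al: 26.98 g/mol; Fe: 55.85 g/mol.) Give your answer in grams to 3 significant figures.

5.50 g

n(Al) = 1.77 / 26.98 = 0.06560 mol
Al³⁺ + 3e⁻ → Al, so n(e⁻) = 3 × 0.06560 = 0.1968 mol
The cells are in series, so the same charge (and hence the same n(e⁻) = 0.1968 mol) passes through both.
Fe²⁺ + 2e⁻ → Fe, so n(Fe) = 0.1968 / 2 = 0.09840 mol
m(Fe) = 0.09840 × 55.85 = 5.50 g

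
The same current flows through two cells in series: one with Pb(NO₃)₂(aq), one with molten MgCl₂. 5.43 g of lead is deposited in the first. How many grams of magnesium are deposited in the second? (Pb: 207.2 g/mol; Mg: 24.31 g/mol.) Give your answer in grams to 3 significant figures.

0.637 g

n(Pb) = 5.43 / 207.2 = 0.02621 mol
Pb²⁺ + 2e⁻ → Pb, so n(e⁻) = 2 × 0.02621 = 0.05242 mol
The cells are in series, so the same charge (and hence the same n(e⁻) = 0.05242 mol) passes through both.
Mg²⁺ + 2e⁻ → Mg, so n(Mg) = 0.05242 / 2 = 0.02621 mol
m(Mg) = 0.02621 × 24.31 = 0.637 g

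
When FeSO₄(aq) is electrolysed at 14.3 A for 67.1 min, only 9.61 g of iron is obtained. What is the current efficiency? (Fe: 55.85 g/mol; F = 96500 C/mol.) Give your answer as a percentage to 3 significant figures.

Q = 14.3 × 4026 = 57570 C
n(e⁻) = 57570 / 96500 = 0.5966 mol
Fe²⁺ + 2e⁻ → Fe, so theoretical n(Fe) = 0.2983 mol → 16.66 g
Efficiency = 9.61 / 16.66 = 0.5768 = 57.7%

57.7%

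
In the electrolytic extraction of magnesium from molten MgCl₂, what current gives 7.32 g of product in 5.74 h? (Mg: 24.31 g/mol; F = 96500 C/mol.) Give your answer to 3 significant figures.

2.81 A

n(Mg) = 7.32 / 24.31 = 0.3011 mol
Mg²⁺ + 2e⁻ → Mg, so n(e⁻) = 2 × 0.3011 = 0.6022 mol
Q = 0.6022 × 96500 = 58110 C
I = Q / t = 58110 / 20664 s = 2.81 A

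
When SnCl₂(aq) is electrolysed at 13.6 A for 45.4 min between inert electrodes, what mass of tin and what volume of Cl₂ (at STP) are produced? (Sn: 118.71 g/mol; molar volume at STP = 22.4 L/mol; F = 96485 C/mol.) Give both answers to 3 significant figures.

Q = 13.6 × 2724 = 37050 C; n(e⁻) = 37050 / 96485 = 0.3840 mol
Cathode: Sn²⁺ + 2e⁻ → Sn → n(Sn) = 0.3840/2 = 0.1920 mol → 22.8 g
Anode: 2Cl⁻ → Cl₂ + 2e⁻ → n(Cl₂) = 0.3840/2 = 0.1920 mol → 4.30 L

22.8 g Sn; 4.30 L Cl₂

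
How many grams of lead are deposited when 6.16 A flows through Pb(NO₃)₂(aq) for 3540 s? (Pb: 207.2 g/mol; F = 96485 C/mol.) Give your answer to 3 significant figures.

23.4 g

Q = 6.16 A × 3540 s = 21810 C
Moles of electrons = 21810 / 96485 = 0.2260 mol
Pb²⁺ + 2e⁻ → Pb, so n(Pb) = 0.2260 / 2 = 0.1130 mol
m = 0.1130 × 207.2 = 23.4 g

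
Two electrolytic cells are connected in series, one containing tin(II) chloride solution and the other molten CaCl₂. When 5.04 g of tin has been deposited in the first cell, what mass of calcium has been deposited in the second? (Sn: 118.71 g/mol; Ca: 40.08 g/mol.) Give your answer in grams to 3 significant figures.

n(Sn) = 5.04 / 118.71 = 0.04246 mol
Sn²⁺ + 2e⁻ → Sn, so n(e⁻) = 2 × 0.04246 = 0.08492 mol
The cells are in series, so the same charge (and hence the same n(e⁻) = 0.08492 mol) passes through both.
Ca²⁺ + 2e⁻ → Ca, so n(Ca) = 0.08492 / 2 = 0.04246 mol
m(Ca) = 0.04246 × 40.08 = 1.70 g

1.70 g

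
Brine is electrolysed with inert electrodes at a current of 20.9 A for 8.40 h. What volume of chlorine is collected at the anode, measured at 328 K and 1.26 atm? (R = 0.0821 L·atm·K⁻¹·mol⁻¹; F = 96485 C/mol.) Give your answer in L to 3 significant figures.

Q = It = 20.9 × 30240 = 6.320×10^5 C
n(e⁻) = Q/F = 6.320×10^5/96485 = 6.550 mol
2Cl⁻ → Cl₂ + 2e⁻, so n(Cl₂) = 6.550 / 2 = 3.275 mol
V = nRT/P = 3.275 × 0.0821 × 328 / 1.26 = 69.99 L

70.0 L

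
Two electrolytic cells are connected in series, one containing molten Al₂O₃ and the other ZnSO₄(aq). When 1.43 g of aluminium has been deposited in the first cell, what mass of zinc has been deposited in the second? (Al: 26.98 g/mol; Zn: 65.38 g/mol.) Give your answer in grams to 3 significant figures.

n(Al) = 1.43 / 26.98 = 0.05300 mol
Al³⁺ + 3e⁻ → Al, so n(e⁻) = 3 × 0.05300 = 0.1590 mol
In series, the same 0.1590 mol of electrons flows through the second cell.
Zn²⁺ + 2e⁻ → Zn, so n(Zn) = 0.1590 / 2 = 0.07950 mol
m(Zn) = 0.07950 × 65.38 = 5.20 g

5.20 g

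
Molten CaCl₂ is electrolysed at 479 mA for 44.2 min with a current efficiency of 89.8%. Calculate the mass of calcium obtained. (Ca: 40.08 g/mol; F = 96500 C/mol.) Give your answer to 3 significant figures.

0.237 g

Q = 0.479 × 2652 = 1270 C
n(e⁻) = 1270 / 96500 = 0.01316 mol
Ca²⁺ + 2e⁻ → Ca, so theoretical m(Ca) = 0.006580 × 40.08 = 0.2637 g
Actual mass = 89.8% × 0.2637 = 0.237 g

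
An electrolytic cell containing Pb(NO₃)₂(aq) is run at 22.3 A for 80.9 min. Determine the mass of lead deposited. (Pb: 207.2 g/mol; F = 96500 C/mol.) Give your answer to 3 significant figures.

Q = 22.3 A × 4854 s = 1.082×10^5 C
n(e⁻) = 1.082×10^5 / 96500 = 1.121 mol
Pb²⁺ + 2e⁻ → Pb, so n(Pb) = 1.121 / 2 = 0.5605 mol
m = 0.5605 × 207.2 = 116 g

116 g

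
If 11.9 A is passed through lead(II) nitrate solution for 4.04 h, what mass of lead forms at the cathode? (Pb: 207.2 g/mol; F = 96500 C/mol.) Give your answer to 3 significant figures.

Q = It = 11.9 × 14544 = 1.731×10^5 C
n(e⁻) = 1.731×10^5 / 96500 = 1.794 mol
Pb²⁺ + 2e⁻ → Pb, so n(Pb) = 1.794 / 2 = 0.8970 mol
m = 0.8970 × 207.2 = 186 g

186 g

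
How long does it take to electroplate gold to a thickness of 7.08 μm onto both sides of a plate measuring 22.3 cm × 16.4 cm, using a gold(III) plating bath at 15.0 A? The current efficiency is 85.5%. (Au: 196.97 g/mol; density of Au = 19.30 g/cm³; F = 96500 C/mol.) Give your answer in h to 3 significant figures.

0.318 h

Plated area = 2 × 22.3 × 16.4 = 731.4 cm²
Volume = 731.4 × 7.08×10⁻⁴ cm = 0.5178 cm³
m(Au) = 0.5178 × 19.30 = 9.994 g
n(Au) = 9.994 / 196.97 = 0.05074 mol; n(e⁻) = 3 × 0.05074 = 0.1522 mol
Q = 0.1522 × 96500 / 0.855 = 17180 C
t = 17180 / 15.0 = 1145 s = 0.318 h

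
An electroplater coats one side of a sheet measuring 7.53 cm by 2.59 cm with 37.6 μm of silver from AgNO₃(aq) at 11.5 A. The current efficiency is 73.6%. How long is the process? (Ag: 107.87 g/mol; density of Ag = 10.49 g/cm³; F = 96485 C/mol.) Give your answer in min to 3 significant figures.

1.35 min

Plated area = 7.53 × 2.59 = 19.50 cm²
Volume = 19.50 × 37.6×10⁻⁴ cm = 0.07332 cm³
m(Ag) = 0.07332 × 10.49 = 0.7691 g
n(Ag) = 0.7691 / 107.87 = 0.007130 mol; n(e⁻) = 0.007130 mol
Q = 0.007130 × 96485 / 0.736 = 934.7 C
t = 934.7 / 11.5 = 81.28 s = 1.35 min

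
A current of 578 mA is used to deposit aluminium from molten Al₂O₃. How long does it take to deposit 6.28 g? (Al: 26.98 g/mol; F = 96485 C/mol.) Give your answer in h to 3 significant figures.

n(Al) = 6.28 / 26.98 = 0.2328 mol
Al³⁺ + 3e⁻ → Al, so n(e⁻) = 3 × 0.2328 = 0.6984 mol
Q = 0.6984 × 96485 = 67390 C
t = Q / I = 67390 / 0.578 = 1.166×10^5 s = 32.4 h

32.4 h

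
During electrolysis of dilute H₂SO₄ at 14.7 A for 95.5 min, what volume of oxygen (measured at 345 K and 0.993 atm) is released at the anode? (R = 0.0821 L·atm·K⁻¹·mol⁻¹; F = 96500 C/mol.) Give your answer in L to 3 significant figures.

6.22 L

Q = It = 14.7 × 5730 = 84230 C
n(e⁻) = Q/F = 84230/96500 = 0.8728 mol
2H₂O → O₂ + 4H⁺ + 4e⁻, so n(O₂) = 0.8728 / 4 = 0.2182 mol
V = nRT/P = 0.2182 × 0.0821 × 345 / 0.993 = 6.224 L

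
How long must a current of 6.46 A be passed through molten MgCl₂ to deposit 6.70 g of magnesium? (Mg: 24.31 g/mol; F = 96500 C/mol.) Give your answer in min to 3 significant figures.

137 min

n(Mg) = 6.70 / 24.31 = 0.2756 mol
Mg²⁺ + 2e⁻ → Mg, so n(e⁻) = 2 × 0.2756 = 0.5512 mol
Q = 0.5512 × 96500 = 53190 C
t = Q / I = 53190 / 6.46 = 8234 s = 137 min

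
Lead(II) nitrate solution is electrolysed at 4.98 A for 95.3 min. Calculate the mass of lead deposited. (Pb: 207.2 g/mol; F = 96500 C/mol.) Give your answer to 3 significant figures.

30.6 g

Q = 4.98 A × 5718 s = 28480 C
n(e⁻) = Q/F = 28480/96500 = 0.2951 mol
Pb²⁺ + 2e⁻ → Pb, so n(Pb) = 0.2951 / 2 = 0.1476 mol
m = 0.1476 × 207.2 = 30.6 g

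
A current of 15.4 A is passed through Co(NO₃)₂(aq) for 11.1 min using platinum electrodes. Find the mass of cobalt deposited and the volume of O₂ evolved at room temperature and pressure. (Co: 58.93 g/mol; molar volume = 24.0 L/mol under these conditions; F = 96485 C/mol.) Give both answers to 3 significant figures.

Q = 15.4 × 666 = 10260 C; n(e⁻) = 10260 / 96485 = 0.1063 mol
Cathode: Co²⁺ + 2e⁻ → Co → n(Co) = 0.1063/2 = 0.05315 mol → 3.13 g
Anode: 2H₂O → O₂ + 4H⁺ + 4e⁻ → n(O₂) = 0.1063/4 = 0.02658 mol → 0.638 L

3.13 g Co; 0.638 L O₂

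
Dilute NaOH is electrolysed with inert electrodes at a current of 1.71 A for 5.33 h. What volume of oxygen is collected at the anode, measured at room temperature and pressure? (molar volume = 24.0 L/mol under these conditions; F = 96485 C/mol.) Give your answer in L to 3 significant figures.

Q = It = 1.71 × 19188 = 32810 C
Moles of electrons = 32810 / 96485 = 0.3401 mol
2H₂O → O₂ + 4H⁺ + 4e⁻, so n(O₂) = 0.3401 / 4 = 0.08503 mol
V = 0.08503 × 24.0 = 2.041 L

2.04 L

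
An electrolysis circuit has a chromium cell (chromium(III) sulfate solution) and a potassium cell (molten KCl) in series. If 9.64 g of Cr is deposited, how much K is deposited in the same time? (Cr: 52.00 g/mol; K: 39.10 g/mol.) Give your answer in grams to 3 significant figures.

n(Cr) = 9.64 / 52.00 = 0.1854 mol
Cr³⁺ + 3e⁻ → Cr, so n(e⁻) = 3 × 0.1854 = 0.5562 mol
In series, the same 0.5562 mol of electrons flows through the second cell.
K⁺ + e⁻ → K, so n(K) = 0.5562 mol
m(K) = 0.5562 × 39.10 = 21.7 g

21.7 g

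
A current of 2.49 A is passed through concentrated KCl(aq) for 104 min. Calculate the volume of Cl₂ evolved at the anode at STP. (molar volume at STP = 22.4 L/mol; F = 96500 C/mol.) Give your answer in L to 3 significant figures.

1.80 L

Q = It = 2.49 × 6240 = 15540 C
n(e⁻) = 15540 / 96500 = 0.1610 mol
2Cl⁻ → Cl₂ + 2e⁻, so n(Cl₂) = 0.1610 / 2 = 0.08050 mol
V = 0.08050 × 22.4 = 1.803 L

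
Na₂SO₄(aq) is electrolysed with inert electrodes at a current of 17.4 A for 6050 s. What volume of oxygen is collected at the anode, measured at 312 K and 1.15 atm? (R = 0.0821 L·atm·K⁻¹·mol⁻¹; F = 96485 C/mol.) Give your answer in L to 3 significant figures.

Q = 17.4 A × 6050 s = 1.053×10^5 C
Moles of electrons = 1.053×10^5 / 96485 = 1.091 mol
2H₂O → O₂ + 4H⁺ + 4e⁻, so n(O₂) = 1.091 / 4 = 0.2728 mol
V = nRT/P = 0.2728 × 0.0821 × 312 / 1.15 = 6.076 L

6.08 L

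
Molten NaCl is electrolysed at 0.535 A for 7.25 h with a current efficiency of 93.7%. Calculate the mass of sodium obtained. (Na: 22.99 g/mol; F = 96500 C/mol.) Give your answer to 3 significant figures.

Q = 0.535 × 26100 = 13960 C
n(e⁻) = 13960 / 96500 = 0.1447 mol
Na⁺ + e⁻ → Na, so theoretical m(Na) = 0.1447 × 22.99 = 3.327 g
Actual mass = 93.7% × 3.327 = 3.12 g

3.12 g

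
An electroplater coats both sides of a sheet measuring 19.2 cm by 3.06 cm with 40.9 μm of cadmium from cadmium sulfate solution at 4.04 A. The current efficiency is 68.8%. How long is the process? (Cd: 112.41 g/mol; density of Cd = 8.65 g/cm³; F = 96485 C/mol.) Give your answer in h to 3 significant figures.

0.713 h

Plated area = 2 × 19.2 × 3.06 = 117.5 cm²
Volume = 117.5 × 40.9×10⁻⁴ cm = 0.4806 cm³
m(Cd) = 0.4806 × 8.65 = 4.157 g
n(Cd) = 4.157 / 112.41 = 0.03698 mol; n(e⁻) = 2 × 0.03698 = 0.07396 mol
Q = 0.07396 × 96485 / 0.688 = 10370 C
t = 10370 / 4.04 = 2567 s = 0.713 h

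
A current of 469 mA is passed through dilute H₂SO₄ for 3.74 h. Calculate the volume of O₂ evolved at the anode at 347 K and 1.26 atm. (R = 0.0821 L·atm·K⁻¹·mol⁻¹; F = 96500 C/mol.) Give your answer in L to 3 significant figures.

Charge passed = 0.469 × 13464 = 6315 C
n(e⁻) = 6315 / 96500 = 0.06544 mol
2H₂O → O₂ + 4H⁺ + 4e⁻, so n(O₂) = 0.06544 / 4 = 0.01636 mol
V = nRT/P = 0.01636 × 0.0821 × 347 / 1.26 = 0.3699 L

0.370 L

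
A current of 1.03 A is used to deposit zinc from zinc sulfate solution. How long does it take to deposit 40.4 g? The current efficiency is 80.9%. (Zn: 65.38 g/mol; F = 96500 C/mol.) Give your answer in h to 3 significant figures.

n(Zn) = 40.4 / 65.38 = 0.6179 mol
Zn²⁺ + 2e⁻ → Zn, so n(e⁻) = 2 × 0.6179 = 1.236 mol
Q = 1.236 × 96500 / 0.809 = 1.474×10^5 C
t = Q / I = 1.474×10^5 / 1.03 = 1.431×10^5 s = 39.8 h

39.8 h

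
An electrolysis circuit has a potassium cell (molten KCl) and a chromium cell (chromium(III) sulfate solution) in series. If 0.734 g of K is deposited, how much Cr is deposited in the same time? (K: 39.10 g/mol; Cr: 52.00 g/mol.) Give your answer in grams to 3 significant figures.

n(K) = 0.734 / 39.10 = 0.01877 mol
K⁺ + e⁻ → K, so n(e⁻) = 0.01877 mol
The cells are in series, so the same charge (and hence the same n(e⁻) = 0.01877 mol) passes through both.
Cr³⁺ + 3e⁻ → Cr, so n(Cr) = 0.01877 / 3 = 0.006257 mol
m(Cr) = 0.006257 × 52.00 = 0.325 g

0.325 g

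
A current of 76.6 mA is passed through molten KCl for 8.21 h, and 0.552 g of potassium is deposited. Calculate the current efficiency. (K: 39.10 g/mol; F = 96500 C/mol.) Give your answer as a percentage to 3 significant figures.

Q = 0.0766 × 29556 = 2264 C
n(e⁻) = 2264 / 96500 = 0.02346 mol
K⁺ + e⁻ → K, so theoretical n(K) = 0.02346 mol → 0.9173 g
Efficiency = 0.552 / 0.9173 = 0.6018 = 60.2%

60.2%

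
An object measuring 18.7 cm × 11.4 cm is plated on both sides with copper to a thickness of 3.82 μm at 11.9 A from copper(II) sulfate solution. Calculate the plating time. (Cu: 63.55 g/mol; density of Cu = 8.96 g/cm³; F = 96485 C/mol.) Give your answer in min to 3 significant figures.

6.21 min

Plated area = 2 × 18.7 × 11.4 = 426.4 cm²
Volume = 426.4 × 3.82×10⁻⁴ cm = 0.1629 cm³
m(Cu) = 0.1629 × 8.96 = 1.460 g
n(Cu) = 1.460 / 63.55 = 0.02297 mol; n(e⁻) = 2 × 0.02297 = 0.04594 mol
Q = 0.04594 × 96485 = 4433 C
t = 4433 / 11.9 = 372.5 s = 6.21 min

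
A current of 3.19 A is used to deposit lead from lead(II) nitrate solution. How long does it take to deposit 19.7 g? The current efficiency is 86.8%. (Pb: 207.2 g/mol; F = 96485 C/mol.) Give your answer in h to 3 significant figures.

n(Pb) = 19.7 / 207.2 = 0.09508 mol
Pb²⁺ + 2e⁻ → Pb, so n(e⁻) = 2 × 0.09508 = 0.1902 mol
Q = 0.1902 × 96485 / 0.868 = 21140 C
t = Q / I = 21140 / 3.19 = 6627 s = 1.84 h

1.84 h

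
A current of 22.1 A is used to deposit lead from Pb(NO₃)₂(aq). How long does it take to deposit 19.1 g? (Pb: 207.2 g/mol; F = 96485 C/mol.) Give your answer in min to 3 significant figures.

13.4 min

n(Pb) = 19.1 / 207.2 = 0.09218 mol
Pb²⁺ + 2e⁻ → Pb, so n(e⁻) = 2 × 0.09218 = 0.1844 mol
Q = 0.1844 × 96485 = 17790 C
t = Q / I = 17790 / 22.1 = 805.0 s = 13.4 min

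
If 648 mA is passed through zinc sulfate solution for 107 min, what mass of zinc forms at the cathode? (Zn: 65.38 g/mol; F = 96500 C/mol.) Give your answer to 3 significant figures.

Q = 0.648 A × 6420 s = 4160 C
Moles of electrons = 4160 / 96500 = 0.04311 mol
Zn²⁺ + 2e⁻ → Zn, so n(Zn) = 0.04311 / 2 = 0.02156 mol
m = 0.02156 × 65.38 = 1.41 g

1.41 g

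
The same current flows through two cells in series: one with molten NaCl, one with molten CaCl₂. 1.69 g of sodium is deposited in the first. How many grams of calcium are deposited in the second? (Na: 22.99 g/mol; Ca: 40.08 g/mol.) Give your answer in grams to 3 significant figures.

n(Na) = 1.69 / 22.99 = 0.07351 mol
Na⁺ + e⁻ → Na, so n(e⁻) = 0.07351 mol
Same current for the same time ⇒ same n(e⁻) = 0.07351 mol in both cells.
Ca²⁺ + 2e⁻ → Ca, so n(Ca) = 0.07351 / 2 = 0.03676 mol
m(Ca) = 0.03676 × 40.08 = 1.47 g

1.47 g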